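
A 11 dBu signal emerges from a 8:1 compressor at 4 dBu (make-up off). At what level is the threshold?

Let T be the threshold. Output overshoot = (input overshoot)/R, so 4 − T = (11 − T)/8.
8·(4 − T) = 11 − T → 7·T = 32 − 11 = 21.
T = 21/7 = 3 dBu.

3 dBu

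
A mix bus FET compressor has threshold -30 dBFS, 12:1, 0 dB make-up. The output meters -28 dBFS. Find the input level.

-6 dBFS

Post-compression overshoot = -28 − (-30) = 2 dB.
Before 12:1 compression the overshoot was 2 × 12 = 24 dB, so input = -30 + 24 = -6 dBFS.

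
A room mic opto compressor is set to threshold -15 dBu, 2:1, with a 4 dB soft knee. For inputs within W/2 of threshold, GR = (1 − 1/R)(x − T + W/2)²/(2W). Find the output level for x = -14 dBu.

x − T + W/2 = -14 − (-15) + 2 = 3.
GR = (1 − 1/2) × 3² / 8 = 0.5 × 9 / 8 = 0.5625 dB.
Output = -14 − 0.5625 = -14.5625 dBu.

-14.5625 dBu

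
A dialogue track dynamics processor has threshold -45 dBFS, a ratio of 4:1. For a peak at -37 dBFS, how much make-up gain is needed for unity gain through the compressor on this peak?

Without make-up, output = threshold + overshoot/4 = -45 + 2 = -43 dBFS.
Gap to target: 6 dB.

6 dB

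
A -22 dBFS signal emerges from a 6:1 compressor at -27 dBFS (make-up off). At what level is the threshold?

Input is 6 dB above T (since output overshoot × R = input overshoot: (-27 − T)·6 = -22 − T gives T = -28 dBFS).
Check: -28 + (-22 − (-28))/6 = -28 + 1 = -27 dBFS. ✓

-28 dBFS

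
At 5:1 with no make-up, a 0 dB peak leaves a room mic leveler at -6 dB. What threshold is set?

Let T be the threshold. Output overshoot = (input overshoot)/R, so -6 − T = (0 − T)/5.
5·(-6 − T) = 0 − T → 4·T = -30 − 0 = -30.
T = -30/4 = -7.5 dB.

-7.5 dB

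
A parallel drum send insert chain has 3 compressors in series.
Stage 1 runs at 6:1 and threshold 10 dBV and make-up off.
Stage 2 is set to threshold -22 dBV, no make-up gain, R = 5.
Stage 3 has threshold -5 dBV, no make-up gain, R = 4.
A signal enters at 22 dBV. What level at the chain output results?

Stage 1: 22 dBV is 12 dB over 10 dBV; at 6:1 that becomes 2 dB over, giving 12 dBV.
Stage 2: 34 dB above -22 dBV, reduced 5:1 to 6.8 dB above → -15.2 dBV.
Stage 3: -15.2 dBV ≤ -5 dBV, so stage 3 doesn't engage; output -15.2 dBV.

-15.2 dBV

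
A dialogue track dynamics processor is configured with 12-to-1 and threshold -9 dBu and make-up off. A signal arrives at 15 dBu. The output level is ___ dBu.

-7 dBu

Overshoot: 15 − (-9) = 24 dB.
At 12:1 the overshoot is divided by 12, leaving 2 dB above threshold.
So the level is -9 + 2 = -7 dBu.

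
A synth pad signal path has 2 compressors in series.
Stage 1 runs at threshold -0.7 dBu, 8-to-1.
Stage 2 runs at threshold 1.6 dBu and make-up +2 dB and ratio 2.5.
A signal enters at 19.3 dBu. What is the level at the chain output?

3.68 dBu

Stage 1: overshoot 20 dB → 20/8 = 2.5 dB → 1.8 dBu.
Stage 2: overshoot 0.2 dB → 0.2/2.5 = 0.08 dB → 1.68 dBu; +2 dB make-up → 3.68 dBu.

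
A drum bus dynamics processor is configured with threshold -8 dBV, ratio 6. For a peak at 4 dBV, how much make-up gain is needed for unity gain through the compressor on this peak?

The peak compresses to -8 + 12/6 = -6 dBV.
To reach 4 dBV requires 4 − (-6) = 10 dB of make-up.

10 dB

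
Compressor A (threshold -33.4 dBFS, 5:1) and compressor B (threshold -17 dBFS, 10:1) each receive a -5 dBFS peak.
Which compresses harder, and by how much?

A: 28.4 dB over, compressed to 5.68 dB over, so 22.72 dB of GR.
B: 12 dB over, compressed to 1.2 dB over, so 10.8 dB of GR.
A applies 11.92 dB more gain reduction.

A, by 11.92 dB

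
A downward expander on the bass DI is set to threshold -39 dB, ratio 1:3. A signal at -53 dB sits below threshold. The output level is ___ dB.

Below threshold, a 1:3 expander applies gain = (3−1)×(T − x) of attenuation.
(3−1) × 14 = 28 dB, so output = -53 − 28 = -81 dB.

-81 dB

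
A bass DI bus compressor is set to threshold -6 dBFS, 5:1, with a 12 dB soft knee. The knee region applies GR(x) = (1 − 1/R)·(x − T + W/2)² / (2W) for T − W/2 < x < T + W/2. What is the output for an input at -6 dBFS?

-7.2 dBFS

x − T + W/2 = -6 − (-6) + 6 = 6.
GR = (1 − 1/5) × 6² / 24 = 0.8 × 36 / 24 = 1.2 dB.
Output = -6 − 1.2 = -7.2 dBFS.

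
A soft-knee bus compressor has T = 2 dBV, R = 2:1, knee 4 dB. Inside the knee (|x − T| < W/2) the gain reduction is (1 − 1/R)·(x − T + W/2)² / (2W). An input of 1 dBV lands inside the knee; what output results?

x − T + W/2 = 1 − 2 + 2 = 1.
GR = (1 − 1/2) × 1² / 8 = 0.5 × 1 / 8 = 0.0625 dB.
Output = 1 − 0.0625 = 0.9375 dBV.

0.9375 dBV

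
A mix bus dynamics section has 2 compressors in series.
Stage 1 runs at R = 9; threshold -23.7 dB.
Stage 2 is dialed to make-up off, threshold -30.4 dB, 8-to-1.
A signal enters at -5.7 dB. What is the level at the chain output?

-29.3125 dB

Stage 1: 18 dB above -23.7 dB, reduced 9:1 to 2 dB above → -21.7 dB.
Stage 2: 8.7 dB above -30.4 dB, reduced 8:1 to 1.0875 dB above → -29.3125 dB.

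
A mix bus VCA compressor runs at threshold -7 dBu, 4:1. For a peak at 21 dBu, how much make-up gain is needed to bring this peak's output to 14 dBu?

Overshoot 28 dB → 28/4 = 7 dB after compression, so the compressed level is -7 + 7 = 0 dBu.
Make-up = target − compressed = 14 − 0 = 14 dB.

14 dB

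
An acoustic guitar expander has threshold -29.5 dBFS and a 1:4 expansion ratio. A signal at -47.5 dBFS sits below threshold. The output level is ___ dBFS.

-101.5 dBFS

Undershoot = (-29.5) − (-47.5) = 18 dB.
At 1:4, that expands to 72 dB under threshold.
Output = -29.5 − 72 = -101.5 dBFS.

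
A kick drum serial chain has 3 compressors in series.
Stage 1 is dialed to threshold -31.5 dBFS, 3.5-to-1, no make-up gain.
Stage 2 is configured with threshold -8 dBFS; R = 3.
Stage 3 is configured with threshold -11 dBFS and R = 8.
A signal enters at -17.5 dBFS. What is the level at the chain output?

-27.5 dBFS

Stage 1: -17.5 dBFS is 14 dB over -31.5 dBFS; at 3.5:1 that becomes 4 dB over, giving -27.5 dBFS.
Stage 2: -27.5 dBFS is at or below the -8 dBFS threshold — no compression; output -27.5 dBFS.
Stage 3: -27.5 dBFS is at or below the -11 dBFS threshold — no compression; output -27.5 dBFS.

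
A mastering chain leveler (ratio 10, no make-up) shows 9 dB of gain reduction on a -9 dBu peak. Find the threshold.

-19 dBu

Input is 10 dB above T (since output overshoot × R = input overshoot: (-18 − T)·10 = -9 − T gives T = -19 dBu).
Check: -19 + (-9 − (-19))/10 = -19 + 1 = -18 dBu. ✓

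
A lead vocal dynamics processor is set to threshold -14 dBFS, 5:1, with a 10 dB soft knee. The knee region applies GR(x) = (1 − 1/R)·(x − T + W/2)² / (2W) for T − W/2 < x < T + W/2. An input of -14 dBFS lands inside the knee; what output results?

x − T + W/2 = -14 − (-14) + 5 = 5.
GR = (1 − 1/5) × 5² / 20 = 0.8 × 25 / 20 = 1 dB.
Output = -14 − 1 = -15 dBFS.

-15 dBFS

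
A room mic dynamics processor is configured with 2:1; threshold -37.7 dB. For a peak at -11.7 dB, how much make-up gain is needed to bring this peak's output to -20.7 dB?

4 dB

Without make-up, output = threshold + overshoot/2 = -37.7 + 13 = -24.7 dB.
Gap to target: 4 dB.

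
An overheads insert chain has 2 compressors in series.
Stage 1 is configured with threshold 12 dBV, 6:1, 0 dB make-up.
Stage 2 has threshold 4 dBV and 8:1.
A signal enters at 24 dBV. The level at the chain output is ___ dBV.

Stage 1: overshoot 12 dB → 12/6 = 2 dB → 14 dBV.
Stage 2: 14 dBV is 10 dB over 4 dBV; at 8:1 that becomes 1.25 dB over, giving 5.25 dBV.

5.25 dBV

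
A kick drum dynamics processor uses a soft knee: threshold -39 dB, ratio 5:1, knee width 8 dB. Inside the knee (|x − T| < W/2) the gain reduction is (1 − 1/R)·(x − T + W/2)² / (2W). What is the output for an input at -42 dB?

x − T + W/2 = -42 − (-39) + 4 = 1.
GR = (1 − 1/5) × 1² / 16 = 0.8 × 1 / 16 = 0.05 dB.
Output = -42 − 0.05 = -42.05 dB.

-42.05 dB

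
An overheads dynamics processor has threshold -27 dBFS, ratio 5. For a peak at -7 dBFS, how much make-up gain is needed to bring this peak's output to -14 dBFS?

9 dB

The peak compresses to -27 + 20/5 = -23 dBFS.
To reach -14 dBFS requires -14 − (-23) = 9 dB of make-up.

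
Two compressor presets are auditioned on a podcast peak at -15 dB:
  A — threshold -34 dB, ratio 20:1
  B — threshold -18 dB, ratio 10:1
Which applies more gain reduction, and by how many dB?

A: overshoot 19 dB → output overshoot 0.95 dB → GR 18.05 dB.
B: overshoot 3 dB → output overshoot 0.3 dB → GR 2.7 dB.
Difference: 15.35 dB in favour of A.

A, by 15.35 dB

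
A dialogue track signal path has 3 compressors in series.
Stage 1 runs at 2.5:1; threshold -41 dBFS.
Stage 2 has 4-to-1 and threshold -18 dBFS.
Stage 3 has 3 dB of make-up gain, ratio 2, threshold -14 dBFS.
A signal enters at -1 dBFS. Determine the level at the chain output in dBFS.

Stage 1: overshoot 40 dB → 40/2.5 = 16 dB → -25 dBFS.
Stage 2: below threshold (-25 ≤ -18); passes unchanged; output -25 dBFS.
Stage 3: -25 dBFS ≤ -14 dBFS, so stage 3 doesn't engage; make-up brings it to -22 dBFS.

-22 dBFS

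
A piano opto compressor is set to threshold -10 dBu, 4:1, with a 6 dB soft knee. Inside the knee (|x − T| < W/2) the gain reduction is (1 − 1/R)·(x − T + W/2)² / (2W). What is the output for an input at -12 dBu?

x − T + W/2 = -12 − (-10) + 3 = 1.
GR = (1 − 1/4) × 1² / 12 = 0.75 × 1 / 12 = 0.0625 dB.
Output = -12 − 0.0625 = -12.0625 dBu.

-12.0625 dBu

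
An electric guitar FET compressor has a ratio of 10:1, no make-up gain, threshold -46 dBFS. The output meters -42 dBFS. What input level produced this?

That's 4 dB above the -46 dBFS threshold.
Before 10:1 compression the overshoot was 4 × 10 = 40 dB, so input = -46 + 40 = -6 dBFS.

-6 dBFS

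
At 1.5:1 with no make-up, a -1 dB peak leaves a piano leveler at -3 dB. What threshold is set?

-7 dB

Gain reduction = -1 − (-3) = 2 dB; output overshoot = GR / (R − 1) = 2 / 0.5 = 4 dB.
Threshold = output − output overshoot = -3 − 4 = -7 dB.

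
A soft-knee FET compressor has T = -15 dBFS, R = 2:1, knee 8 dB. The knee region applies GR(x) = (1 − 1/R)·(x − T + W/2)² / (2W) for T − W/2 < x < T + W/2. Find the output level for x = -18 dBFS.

-18.03125 dBFS

x − T + W/2 = -18 − (-15) + 4 = 1.
GR = (1 − 1/2) × 1² / 16 = 0.5 × 1 / 16 = 0.03125 dB.
Output = -18 − 0.03125 = -18.03125 dBFS.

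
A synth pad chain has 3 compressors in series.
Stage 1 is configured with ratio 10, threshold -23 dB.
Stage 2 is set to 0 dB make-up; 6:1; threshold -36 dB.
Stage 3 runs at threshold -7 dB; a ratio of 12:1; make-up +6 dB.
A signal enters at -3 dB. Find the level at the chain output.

Stage 1: -3 dB is 20 dB over -23 dB; at 10:1 that becomes 2 dB over, giving -21 dB.
Stage 2: overshoot 15 dB → 15/6 = 2.5 dB → -33.5 dB.
Stage 3: below threshold (-33.5 ≤ -7); passes unchanged; make-up brings it to -27.5 dB.

-27.5 dB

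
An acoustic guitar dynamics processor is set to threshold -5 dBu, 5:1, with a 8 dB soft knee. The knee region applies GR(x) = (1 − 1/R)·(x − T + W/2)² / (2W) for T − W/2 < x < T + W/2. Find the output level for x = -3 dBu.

-4.8 dBu

x − T + W/2 = -3 − (-5) + 4 = 6.
GR = (1 − 1/5) × 6² / 16 = 0.8 × 36 / 16 = 1.8 dB.
Output = -3 − 1.8 = -4.8 dBu.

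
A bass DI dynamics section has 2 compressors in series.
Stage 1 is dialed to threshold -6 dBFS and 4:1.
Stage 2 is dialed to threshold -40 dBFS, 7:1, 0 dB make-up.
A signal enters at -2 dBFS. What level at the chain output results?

Stage 1: -2 dBFS is 4 dB over -6 dBFS; at 4:1 that becomes 1 dB over, giving -5 dBFS.
Stage 2: 35 dB above -40 dBFS, reduced 7:1 to 5 dB above → -35 dBFS.

-35 dBFS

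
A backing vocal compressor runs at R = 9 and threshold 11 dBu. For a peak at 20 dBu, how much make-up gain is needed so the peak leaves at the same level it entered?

8 dB

The peak compresses to 11 + 9/9 = 12 dBu.
To reach 20 dBu requires 20 − 12 = 8 dB of make-up.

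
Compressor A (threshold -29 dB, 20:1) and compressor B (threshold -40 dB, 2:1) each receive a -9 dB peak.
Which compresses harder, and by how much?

A, by 3.5 dB

A: overshoot 20 dB → output overshoot 1 dB → GR 19 dB.
B: overshoot 31 dB → output overshoot 15.5 dB → GR 15.5 dB.
Difference: 3.5 dB in favour of A.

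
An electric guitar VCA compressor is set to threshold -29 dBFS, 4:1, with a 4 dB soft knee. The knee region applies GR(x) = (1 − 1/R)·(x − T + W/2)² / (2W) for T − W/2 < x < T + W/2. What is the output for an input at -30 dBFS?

-30.09375 dBFS

x − T + W/2 = -30 − (-29) + 2 = 1.
GR = (1 − 1/4) × 1² / 8 = 0.75 × 1 / 8 = 0.09375 dB.
Output = -30 − 0.09375 = -30.09375 dBFS.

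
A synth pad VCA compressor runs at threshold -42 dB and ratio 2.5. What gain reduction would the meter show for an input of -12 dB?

Overshoot = -12 − (-42) = 30 dB.
After 2.5:1 compression the overshoot becomes 30/2.5 = 12 dB.
So the signal is attenuated by 30 − 12 = 18 dB.

18 dB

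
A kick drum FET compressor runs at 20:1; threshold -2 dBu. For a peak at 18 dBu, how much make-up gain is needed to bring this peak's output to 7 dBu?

Overshoot 20 dB → 20/20 = 1 dB after compression, so the compressed level is -2 + 1 = -1 dBu.
Make-up = target − compressed = 7 − (-1) = 8 dB.

8 dB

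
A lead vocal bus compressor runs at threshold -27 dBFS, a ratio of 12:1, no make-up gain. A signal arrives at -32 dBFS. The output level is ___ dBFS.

-32 dBFS

-32 dBFS is 5 dB below the -27 dBFS threshold, so no gain reduction is applied.
Output = input = -32 dBFS.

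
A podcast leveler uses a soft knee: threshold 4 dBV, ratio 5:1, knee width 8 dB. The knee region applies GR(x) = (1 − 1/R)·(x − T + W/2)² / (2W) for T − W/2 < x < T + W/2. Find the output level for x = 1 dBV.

0.95 dBV

x − T + W/2 = 1 − 4 + 4 = 1.
GR = (1 − 1/5) × 1² / 16 = 0.8 × 1 / 16 = 0.05 dB.
Output = 1 − 0.05 = 0.95 dBV.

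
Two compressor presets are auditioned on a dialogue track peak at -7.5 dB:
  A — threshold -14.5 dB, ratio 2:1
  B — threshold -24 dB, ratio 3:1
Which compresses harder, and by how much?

A: GR = 7 − 7/2 = 3.5 dB.
B: GR = 16.5 − 16.5/3 = 11 dB.
B reduces 7.5 dB more.

B, by 7.5 dB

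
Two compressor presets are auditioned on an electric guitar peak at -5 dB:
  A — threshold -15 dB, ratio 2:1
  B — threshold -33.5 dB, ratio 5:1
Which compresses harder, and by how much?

A: 10 dB over, compressed to 5 dB over, so 5 dB of GR.
B: 28.5 dB over, compressed to 5.7 dB over, so 22.8 dB of GR.
Difference: 17.8 dB in favour of B.

B, by 17.8 dB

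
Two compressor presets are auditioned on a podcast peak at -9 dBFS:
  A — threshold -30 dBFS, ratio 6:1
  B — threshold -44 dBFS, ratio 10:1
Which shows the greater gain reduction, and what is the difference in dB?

B, by 14 dB

A: overshoot 21 dB → output overshoot 3.5 dB → GR 17.5 dB.
B: overshoot 35 dB → output overshoot 3.5 dB → GR 31.5 dB.
B reduces 14 dB more.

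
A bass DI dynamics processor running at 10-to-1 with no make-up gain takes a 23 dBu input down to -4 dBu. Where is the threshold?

-7 dBu

Gain reduction = 23 − (-4) = 27 dB; output overshoot = GR / (R − 1) = 27 / 9 = 3 dB.
Threshold = output − output overshoot = -4 − 3 = -7 dBu.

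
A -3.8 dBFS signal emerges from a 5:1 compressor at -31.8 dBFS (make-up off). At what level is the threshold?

Input is 35 dB above T (since output overshoot × R = input overshoot: (-31.8 − T)·5 = -3.8 − T gives T = -38.8 dBFS).
Check: -38.8 + (-3.8 − (-38.8))/5 = -38.8 + 7 = -31.8 dBFS. ✓

-38.8 dBFS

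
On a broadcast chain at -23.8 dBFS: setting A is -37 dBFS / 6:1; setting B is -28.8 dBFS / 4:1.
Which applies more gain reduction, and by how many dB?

A: GR = 13.2 − 13.2/6 = 11 dB.
B: GR = 5 − 5/4 = 3.75 dB.
A reduces 7.25 dB more.

A, by 7.25 dB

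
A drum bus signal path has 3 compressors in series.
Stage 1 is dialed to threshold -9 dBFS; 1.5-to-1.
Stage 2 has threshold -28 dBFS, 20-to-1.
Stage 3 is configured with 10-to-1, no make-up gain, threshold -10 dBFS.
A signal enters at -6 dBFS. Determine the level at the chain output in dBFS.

-26.95 dBFS

Stage 1: overshoot 3 dB → 3/1.5 = 2 dB → -7 dBFS.
Stage 2: overshoot 21 dB → 21/20 = 1.05 dB → -26.95 dBFS.
Stage 3: -26.95 dBFS ≤ -10 dBFS, so stage 3 doesn't engage; output -26.95 dBFS.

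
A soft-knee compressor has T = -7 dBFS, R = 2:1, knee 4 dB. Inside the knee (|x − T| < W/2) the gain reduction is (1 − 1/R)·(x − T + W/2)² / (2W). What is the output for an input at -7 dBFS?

x − T + W/2 = -7 − (-7) + 2 = 2.
GR = (1 − 1/2) × 2² / 8 = 0.5 × 4 / 8 = 0.25 dB.
Output = -7 − 0.25 = -7.25 dBFS.

-7.25 dBFS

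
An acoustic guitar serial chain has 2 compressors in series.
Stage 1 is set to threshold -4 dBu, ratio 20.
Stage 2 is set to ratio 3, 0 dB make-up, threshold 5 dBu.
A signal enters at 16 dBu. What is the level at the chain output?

Stage 1: overshoot 20 dB → 20/20 = 1 dB → -3 dBu.
Stage 2: -3 dBu ≤ 5 dBu, so stage 2 doesn't engage; output -3 dBu.

-3 dBu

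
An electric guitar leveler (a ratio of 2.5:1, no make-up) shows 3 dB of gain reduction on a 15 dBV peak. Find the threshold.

10 dBV

Input is 5 dB above T (since output overshoot × R = input overshoot: (12 − T)·2.5 = 15 − T gives T = 10 dBV).
Check: 10 + (15 − 10)/2.5 = 10 + 2 = 12 dBV. ✓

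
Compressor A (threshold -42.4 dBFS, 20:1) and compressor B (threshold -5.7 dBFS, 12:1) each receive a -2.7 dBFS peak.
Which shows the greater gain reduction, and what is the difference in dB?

A, by 34.965 dB

A: overshoot 39.7 dB → output overshoot 1.985 dB → GR 37.715 dB.
B: overshoot 3 dB → output overshoot 0.25 dB → GR 2.75 dB.
Difference: 34.965 dB in favour of A.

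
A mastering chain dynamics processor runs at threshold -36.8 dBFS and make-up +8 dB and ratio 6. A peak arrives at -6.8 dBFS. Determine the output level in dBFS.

Overshoot: -6.8 − (-36.8) = 30 dB.
The 30 dB excess becomes 5 dB after 6:1 reduction.
That puts the output at -31.8 dBFS; make-up adds 8 dB, giving -23.8 dBFS.

-23.8 dBFS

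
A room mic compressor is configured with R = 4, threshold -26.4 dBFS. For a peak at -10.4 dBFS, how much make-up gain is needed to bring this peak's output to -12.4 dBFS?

10 dB

Overshoot 16 dB → 16/4 = 4 dB after compression, so the compressed level is -26.4 + 4 = -22.4 dBFS.
Make-up = target − compressed = -12.4 − (-22.4) = 10 dB.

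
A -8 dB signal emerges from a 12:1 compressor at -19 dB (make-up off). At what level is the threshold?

-20 dB

Let T be the threshold. Output overshoot = (input overshoot)/R, so -19 − T = (-8 − T)/12.
12·(-19 − T) = -8 − T → 11·T = -228 − (-8) = -220.
T = -220/11 = -20 dB.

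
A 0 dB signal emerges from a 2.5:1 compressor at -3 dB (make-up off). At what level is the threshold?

-5 dB

Input is 5 dB above T (since output overshoot × R = input overshoot: (-3 − T)·2.5 = 0 − T gives T = -5 dB).
Check: -5 + (0 − (-5))/2.5 = -5 + 2 = -3 dB. ✓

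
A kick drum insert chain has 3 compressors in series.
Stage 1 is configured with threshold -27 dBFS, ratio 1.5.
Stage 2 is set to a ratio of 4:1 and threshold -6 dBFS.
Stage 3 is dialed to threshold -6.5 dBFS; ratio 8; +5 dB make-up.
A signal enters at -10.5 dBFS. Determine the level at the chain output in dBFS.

Stage 1: overshoot 16.5 dB → 16.5/1.5 = 11 dB → -16 dBFS.
Stage 2: -16 dBFS is at or below the -6 dBFS threshold — no compression; output -16 dBFS.
Stage 3: -16 dBFS is at or below the -6.5 dBFS threshold — no compression; make-up brings it to -11 dBFS.

-11 dBFS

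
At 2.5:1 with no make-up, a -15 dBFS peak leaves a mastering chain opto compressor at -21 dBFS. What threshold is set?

-25 dBFS

Let T be the threshold. Output overshoot = (input overshoot)/R, so -21 − T = (-15 − T)/2.5.
2.5·(-21 − T) = -15 − T → 1.5·T = -52.5 − (-15) = -37.5.
T = -37.5/1.5 = -25 dBFS.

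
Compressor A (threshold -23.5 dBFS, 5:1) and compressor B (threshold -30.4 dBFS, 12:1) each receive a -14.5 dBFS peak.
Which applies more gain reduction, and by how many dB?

B, by 7.375 dB

A: GR = 9 − 9/5 = 7.2 dB.
B: GR = 15.9 − 15.9/12 = 14.575 dB.
B applies 7.375 dB more gain reduction.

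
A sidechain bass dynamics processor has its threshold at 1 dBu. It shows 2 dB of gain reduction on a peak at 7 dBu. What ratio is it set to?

1.5:1

Input overshoot = 7 − 1 = 6 dB.
Output overshoot = 6 − 2 = 4 dB.
Ratio = input overshoot / output overshoot = 6 / 4 = 1.5.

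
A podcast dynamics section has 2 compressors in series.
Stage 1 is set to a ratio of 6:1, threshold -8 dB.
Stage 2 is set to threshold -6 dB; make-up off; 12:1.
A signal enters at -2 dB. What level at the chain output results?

-7 dB

Stage 1: 6 dB above -8 dB, reduced 6:1 to 1 dB above → -7 dB.
Stage 2: -7 dB is at or below the -6 dB threshold — no compression; output -7 dB.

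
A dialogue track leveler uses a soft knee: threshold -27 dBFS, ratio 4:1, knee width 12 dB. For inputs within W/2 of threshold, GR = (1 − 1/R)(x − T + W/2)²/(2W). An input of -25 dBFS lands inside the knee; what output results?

-27 dBFS

x − T + W/2 = -25 − (-27) + 6 = 8.
GR = (1 − 1/4) × 8² / 24 = 0.75 × 64 / 24 = 2 dB.
Output = -25 − 2 = -27 dBFS.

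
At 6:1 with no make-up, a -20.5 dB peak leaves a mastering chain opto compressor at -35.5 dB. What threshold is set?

-38.5 dB

Let T be the threshold. Output overshoot = (input overshoot)/R, so -35.5 − T = (-20.5 − T)/6.
6·(-35.5 − T) = -20.5 − T → 5·T = -213 − (-20.5) = -192.5.
T = -192.5/5 = -38.5 dB.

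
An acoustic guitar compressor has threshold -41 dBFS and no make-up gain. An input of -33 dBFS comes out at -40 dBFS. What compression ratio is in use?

8:1

Input overshoot = -33 − (-41) = 8 dB; output overshoot = -40 − (-41) = 1 dB.
Ratio = 8 / 1 = 8.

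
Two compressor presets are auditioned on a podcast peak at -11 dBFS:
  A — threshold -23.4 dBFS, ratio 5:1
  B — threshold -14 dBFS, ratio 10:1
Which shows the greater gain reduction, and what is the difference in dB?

A, by 7.22 dB

A: 12.4 dB over, compressed to 2.48 dB over, so 9.92 dB of GR.
B: 3 dB over, compressed to 0.3 dB over, so 2.7 dB of GR.
A applies 7.22 dB more gain reduction.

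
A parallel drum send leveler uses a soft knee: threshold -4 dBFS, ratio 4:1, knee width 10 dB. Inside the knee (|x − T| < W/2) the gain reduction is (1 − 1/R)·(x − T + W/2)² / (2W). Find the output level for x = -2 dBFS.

-3.8375 dBFS

x − T + W/2 = -2 − (-4) + 5 = 7.
GR = (1 − 1/4) × 7² / 20 = 0.75 × 49 / 20 = 1.8375 dB.
Output = -2 − 1.8375 = -3.8375 dBFS.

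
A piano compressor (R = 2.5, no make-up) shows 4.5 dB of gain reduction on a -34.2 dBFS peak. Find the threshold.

-41.7 dBFS

Let T be the threshold. Output overshoot = (input overshoot)/R, so -38.7 − T = (-34.2 − T)/2.5.
2.5·(-38.7 − T) = -34.2 − T → 1.5·T = -96.75 − (-34.2) = -62.55.
T = -62.55/1.5 = -41.7 dBFS.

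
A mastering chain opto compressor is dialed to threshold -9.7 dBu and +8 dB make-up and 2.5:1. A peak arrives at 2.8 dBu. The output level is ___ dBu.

3.3 dBu

2.8 dBu sits 12.5 dB over threshold.
The 12.5 dB excess becomes 5 dB after 2.5:1 reduction.
That puts the output at -4.7 dBu; make-up adds 8 dB, giving 3.3 dBu.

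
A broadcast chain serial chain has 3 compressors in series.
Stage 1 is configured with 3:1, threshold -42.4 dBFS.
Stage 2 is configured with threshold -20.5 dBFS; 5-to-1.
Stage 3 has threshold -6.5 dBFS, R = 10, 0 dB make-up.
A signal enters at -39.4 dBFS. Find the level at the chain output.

Stage 1: overshoot 3 dB → 3/3 = 1 dB → -41.4 dBFS.
Stage 2: below threshold (-41.4 ≤ -20.5); passes unchanged; output -41.4 dBFS.
Stage 3: -41.4 dBFS is at or below the -6.5 dBFS threshold — no compression; output -41.4 dBFS.

-41.4 dBFS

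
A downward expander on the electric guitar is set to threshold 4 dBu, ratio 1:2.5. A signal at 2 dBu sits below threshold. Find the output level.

-1 dBu

Below threshold, a 1:2.5 expander applies gain = (2.5−1)×(T − x) of attenuation.
(2.5−1) × 2 = 3 dB, so output = 2 − 3 = -1 dBu.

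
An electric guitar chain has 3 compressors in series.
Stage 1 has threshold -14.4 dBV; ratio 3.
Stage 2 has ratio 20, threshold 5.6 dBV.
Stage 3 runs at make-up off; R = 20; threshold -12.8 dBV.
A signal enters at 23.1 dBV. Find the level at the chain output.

Stage 1: 37.5 dB above -14.4 dBV, reduced 3:1 to 12.5 dB above → -1.9 dBV.
Stage 2: -1.9 dBV is at or below the 5.6 dBV threshold — no compression; output -1.9 dBV.
Stage 3: -1.9 dBV is 10.9 dB over -12.8 dBV; at 20:1 that becomes 0.545 dB over, giving -12.255 dBV.

-12.255 dBV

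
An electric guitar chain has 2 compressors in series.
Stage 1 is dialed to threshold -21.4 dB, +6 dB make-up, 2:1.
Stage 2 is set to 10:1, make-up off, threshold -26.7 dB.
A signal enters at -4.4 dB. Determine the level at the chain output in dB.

-24.72 dB

Stage 1: -4.4 dB is 17 dB over -21.4 dB; at 2:1 that becomes 8.5 dB over, giving -12.9 dB; +6 dB make-up → -6.9 dB.
Stage 2: overshoot 19.8 dB → 19.8/10 = 1.98 dB → -24.72 dB.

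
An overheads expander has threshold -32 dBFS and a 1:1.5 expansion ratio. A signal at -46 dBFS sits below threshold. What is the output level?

-53 dBFS

Undershoot = (-32) − (-46) = 14 dB.
At 1:1.5, that expands to 21 dB under threshold.
Output = -32 − 21 = -53 dBFS.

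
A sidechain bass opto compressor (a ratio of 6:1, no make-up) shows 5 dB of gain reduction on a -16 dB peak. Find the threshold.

-22 dB

Input is 6 dB above T (since output overshoot × R = input overshoot: (-21 − T)·6 = -16 − T gives T = -22 dB).
Check: -22 + (-16 − (-22))/6 = -22 + 1 = -21 dB. ✓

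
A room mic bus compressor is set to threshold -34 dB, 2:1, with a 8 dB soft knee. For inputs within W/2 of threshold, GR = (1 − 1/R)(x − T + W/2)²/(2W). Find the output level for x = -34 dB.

x − T + W/2 = -34 − (-34) + 4 = 4.
GR = (1 − 1/2) × 4² / 16 = 0.5 × 16 / 16 = 0.5 dB.
Output = -34 − 0.5 = -34.5 dB.

-34.5 dB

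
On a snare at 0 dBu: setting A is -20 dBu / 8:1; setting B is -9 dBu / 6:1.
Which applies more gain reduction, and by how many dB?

A, by 10 dB

A: overshoot 20 dB → output overshoot 2.5 dB → GR 17.5 dB.
B: overshoot 9 dB → output overshoot 1.5 dB → GR 7.5 dB.
A reduces 10 dB more.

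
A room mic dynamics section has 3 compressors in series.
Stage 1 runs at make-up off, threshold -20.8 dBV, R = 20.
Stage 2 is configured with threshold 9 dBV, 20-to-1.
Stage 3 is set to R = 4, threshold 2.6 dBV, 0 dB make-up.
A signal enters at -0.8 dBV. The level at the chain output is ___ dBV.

-19.8 dBV

Stage 1: -0.8 dBV is 20 dB over -20.8 dBV; at 20:1 that becomes 1 dB over, giving -19.8 dBV.
Stage 2: below threshold (-19.8 ≤ 9); passes unchanged; output -19.8 dBV.
Stage 3: -19.8 dBV ≤ 2.6 dBV, so stage 3 doesn't engage; output -19.8 dBV.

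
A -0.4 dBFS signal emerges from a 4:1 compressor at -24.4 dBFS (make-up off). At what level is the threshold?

Gain reduction = -0.4 − (-24.4) = 24 dB; output overshoot = GR / (R − 1) = 24 / 3 = 8 dB.
Threshold = output − output overshoot = -24.4 − 8 = -32.4 dBFS.

-32.4 dBFS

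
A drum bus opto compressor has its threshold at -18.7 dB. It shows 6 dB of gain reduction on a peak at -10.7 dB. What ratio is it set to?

4:1

Input overshoot = -10.7 − (-18.7) = 8 dB.
Output overshoot = 8 − 6 = 2 dB.
Ratio = input overshoot / output overshoot = 8 / 2 = 4.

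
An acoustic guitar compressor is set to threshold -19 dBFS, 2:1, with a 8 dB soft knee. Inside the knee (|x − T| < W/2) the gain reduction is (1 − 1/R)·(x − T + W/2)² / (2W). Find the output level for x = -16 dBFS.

x − T + W/2 = -16 − (-19) + 4 = 7.
GR = (1 − 1/2) × 7² / 16 = 0.5 × 49 / 16 = 1.53125 dB.
Output = -16 − 1.53125 = -17.53125 dBFS.

-17.53125 dBFS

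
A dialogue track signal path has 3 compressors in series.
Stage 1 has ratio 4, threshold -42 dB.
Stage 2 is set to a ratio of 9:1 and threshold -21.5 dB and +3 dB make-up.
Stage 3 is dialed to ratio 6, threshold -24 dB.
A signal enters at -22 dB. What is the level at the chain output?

Stage 1: overshoot 20 dB → 20/4 = 5 dB → -37 dB.
Stage 2: below threshold (-37 ≤ -21.5); passes unchanged; make-up brings it to -34 dB.
Stage 3: below threshold (-34 ≤ -24); passes unchanged; output -34 dB.

-34 dB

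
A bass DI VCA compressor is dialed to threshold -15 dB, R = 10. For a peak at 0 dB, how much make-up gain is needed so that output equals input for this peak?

Overshoot 15 dB → 15/10 = 1.5 dB after compression, so the compressed level is -15 + 1.5 = -13.5 dB.
Make-up = target − compressed = 0 − (-13.5) = 13.5 dB.

13.5 dB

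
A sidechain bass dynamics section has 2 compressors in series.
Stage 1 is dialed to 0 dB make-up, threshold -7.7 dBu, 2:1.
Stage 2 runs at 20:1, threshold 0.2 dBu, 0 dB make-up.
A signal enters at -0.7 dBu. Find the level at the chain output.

Stage 1: overshoot 7 dB → 7/2 = 3.5 dB → -4.2 dBu.
Stage 2: -4.2 dBu is at or below the 0.2 dBu threshold — no compression; output -4.2 dBu.

-4.2 dBu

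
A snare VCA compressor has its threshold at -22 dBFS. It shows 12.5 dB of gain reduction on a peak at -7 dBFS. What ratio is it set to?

Input overshoot = -7 − (-22) = 15 dB.
Output overshoot = 15 − 12.5 = 2.5 dB.
Ratio = input overshoot / output overshoot = 15 / 2.5 = 6.

6:1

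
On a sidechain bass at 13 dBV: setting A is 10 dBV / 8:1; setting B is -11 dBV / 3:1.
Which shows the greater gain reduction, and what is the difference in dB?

A: 3 dB over, compressed to 0.375 dB over, so 2.625 dB of GR.
B: 24 dB over, compressed to 8 dB over, so 16 dB of GR.
B applies 13.375 dB more gain reduction.

B, by 13.375 dB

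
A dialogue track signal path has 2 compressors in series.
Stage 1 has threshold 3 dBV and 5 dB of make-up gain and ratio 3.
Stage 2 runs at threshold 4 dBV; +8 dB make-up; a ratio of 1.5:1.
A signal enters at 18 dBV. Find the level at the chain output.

18 dBV

Stage 1: 15 dB above 3 dBV, reduced 3:1 to 5 dB above → 8 dBV; +5 dB make-up → 13 dBV.
Stage 2: 13 dBV is 9 dB over 4 dBV; at 1.5:1 that becomes 6 dB over, giving 10 dBV; +8 dB make-up → 18 dBV.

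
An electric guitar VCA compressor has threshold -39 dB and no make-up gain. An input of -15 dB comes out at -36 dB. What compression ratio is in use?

Input overshoot = -15 − (-39) = 24 dB; output overshoot = -36 − (-39) = 3 dB.
Ratio = 24 / 3 = 8.

8:1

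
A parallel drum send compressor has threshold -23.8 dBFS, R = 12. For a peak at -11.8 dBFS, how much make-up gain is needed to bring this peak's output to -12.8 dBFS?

10 dB

Overshoot 12 dB → 12/12 = 1 dB after compression, so the compressed level is -23.8 + 1 = -22.8 dBFS.
Make-up = target − compressed = -12.8 − (-22.8) = 10 dB.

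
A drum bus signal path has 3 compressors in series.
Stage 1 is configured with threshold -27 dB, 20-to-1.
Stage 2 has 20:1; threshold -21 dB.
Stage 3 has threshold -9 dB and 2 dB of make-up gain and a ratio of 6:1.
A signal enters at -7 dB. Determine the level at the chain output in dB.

Stage 1: -7 dB is 20 dB over -27 dB; at 20:1 that becomes 1 dB over, giving -26 dB.
Stage 2: -26 dB is at or below the -21 dB threshold — no compression; output -26 dB.
Stage 3: -26 dB is at or below the -9 dB threshold — no compression; make-up brings it to -24 dB.

-24 dB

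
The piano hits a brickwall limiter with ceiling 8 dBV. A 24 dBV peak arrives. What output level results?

8 dBV

The limiter clamps the peak to its 8 dBV ceiling.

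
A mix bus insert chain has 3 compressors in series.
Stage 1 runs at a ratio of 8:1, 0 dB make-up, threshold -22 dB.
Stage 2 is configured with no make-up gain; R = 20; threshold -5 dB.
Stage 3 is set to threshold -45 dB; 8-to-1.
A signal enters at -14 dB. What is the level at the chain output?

-42 dB

Stage 1: -14 dB is 8 dB over -22 dB; at 8:1 that becomes 1 dB over, giving -21 dB.
Stage 2: -21 dB is at or below the -5 dB threshold — no compression; output -21 dB.
Stage 3: 24 dB above -45 dB, reduced 8:1 to 3 dB above → -42 dB.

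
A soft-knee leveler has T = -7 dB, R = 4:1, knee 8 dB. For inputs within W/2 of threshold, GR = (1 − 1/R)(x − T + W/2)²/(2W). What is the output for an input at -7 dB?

-7.75 dB

x − T + W/2 = -7 − (-7) + 4 = 4.
GR = (1 − 1/4) × 4² / 16 = 0.75 × 16 / 16 = 0.75 dB.
Output = -7 − 0.75 = -7.75 dB.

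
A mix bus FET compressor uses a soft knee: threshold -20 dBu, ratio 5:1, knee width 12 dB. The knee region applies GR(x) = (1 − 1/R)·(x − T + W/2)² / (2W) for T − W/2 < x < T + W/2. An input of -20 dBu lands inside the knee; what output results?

x − T + W/2 = -20 − (-20) + 6 = 6.
GR = (1 − 1/5) × 6² / 24 = 0.8 × 36 / 24 = 1.2 dB.
Output = -20 − 1.2 = -21.2 dBu.

-21.2 dBu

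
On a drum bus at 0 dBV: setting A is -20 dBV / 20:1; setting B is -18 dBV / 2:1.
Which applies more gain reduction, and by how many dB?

A: overshoot 20 dB → output overshoot 1 dB → GR 19 dB.
B: overshoot 18 dB → output overshoot 9 dB → GR 9 dB.
A applies 10 dB more gain reduction.

A, by 10 dB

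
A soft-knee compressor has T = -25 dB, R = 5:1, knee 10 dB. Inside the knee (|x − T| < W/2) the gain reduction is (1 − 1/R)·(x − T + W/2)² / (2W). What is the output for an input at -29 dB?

-29.04 dB

x − T + W/2 = -29 − (-25) + 5 = 1.
GR = (1 − 1/5) × 1² / 20 = 0.8 × 1 / 20 = 0.04 dB.
Output = -29 − 0.04 = -29.04 dB.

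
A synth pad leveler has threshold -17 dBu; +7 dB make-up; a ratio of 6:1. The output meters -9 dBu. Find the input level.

Remove make-up: -9 − 7 = -16 dBu.
That's 1 dB above the -17 dBu threshold.
Input overshoot = R × output overshoot = 6 dB → input = -17 + 6 = -11 dBu.

-11 dBu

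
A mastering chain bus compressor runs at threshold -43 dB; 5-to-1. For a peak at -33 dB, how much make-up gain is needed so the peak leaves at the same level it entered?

8 dB

Overshoot 10 dB → 10/5 = 2 dB after compression, so the compressed level is -43 + 2 = -41 dB.
Make-up = target − compressed = -33 − (-41) = 8 dB.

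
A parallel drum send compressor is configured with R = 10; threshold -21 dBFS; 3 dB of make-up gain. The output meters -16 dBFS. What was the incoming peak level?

Remove make-up: -16 − 3 = -19 dBFS.
The compressed level sits -19 − (-21) = 2 dB over threshold.
Input overshoot = R × output overshoot = 20 dB → input = -21 + 20 = -1 dBFS.

-1 dBFS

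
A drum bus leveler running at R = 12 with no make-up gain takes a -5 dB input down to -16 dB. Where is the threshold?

-17 dB

Input is 12 dB above T (since output overshoot × R = input overshoot: (-16 − T)·12 = -5 − T gives T = -17 dB).
Check: -17 + (-5 − (-17))/12 = -17 + 1 = -16 dB. ✓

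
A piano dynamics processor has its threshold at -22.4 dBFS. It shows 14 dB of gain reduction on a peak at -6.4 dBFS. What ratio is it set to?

Input overshoot = -6.4 − (-22.4) = 16 dB.
Output overshoot = 16 − 14 = 2 dB.
Ratio = input overshoot / output overshoot = 16 / 2 = 8.

8:1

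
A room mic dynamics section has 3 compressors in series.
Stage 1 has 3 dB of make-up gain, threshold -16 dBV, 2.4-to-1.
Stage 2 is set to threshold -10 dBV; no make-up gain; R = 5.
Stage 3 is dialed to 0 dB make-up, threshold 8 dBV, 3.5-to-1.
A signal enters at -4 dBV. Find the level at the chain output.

Stage 1: -4 dBV is 12 dB over -16 dBV; at 2.4:1 that becomes 5 dB over, giving -11 dBV; +3 dB make-up → -8 dBV.
Stage 2: overshoot 2 dB → 2/5 = 0.4 dB → -9.6 dBV.
Stage 3: -9.6 dBV ≤ 8 dBV, so stage 3 doesn't engage; output -9.6 dBV.

-9.6 dBV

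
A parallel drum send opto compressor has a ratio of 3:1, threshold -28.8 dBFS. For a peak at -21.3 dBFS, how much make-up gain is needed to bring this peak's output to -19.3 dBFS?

The peak compresses to -28.8 + 7.5/3 = -26.3 dBFS.
To reach -19.3 dBFS requires -19.3 − (-26.3) = 7 dB of make-up.

7 dB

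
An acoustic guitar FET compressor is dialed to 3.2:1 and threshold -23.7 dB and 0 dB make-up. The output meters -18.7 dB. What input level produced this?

That's 5 dB above the -23.7 dB threshold.
Before 3.2:1 compression the overshoot was 5 × 3.2 = 16 dB, so input = -23.7 + 16 = -7.7 dB.

-7.7 dB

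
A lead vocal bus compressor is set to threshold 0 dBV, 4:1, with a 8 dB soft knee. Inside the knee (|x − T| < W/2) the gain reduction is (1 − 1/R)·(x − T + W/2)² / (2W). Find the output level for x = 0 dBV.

-0.75 dBV

x − T + W/2 = 0 − 0 + 4 = 4.
GR = (1 − 1/4) × 4² / 16 = 0.75 × 16 / 16 = 0.75 dB.
Output = 0 − 0.75 = -0.75 dBV.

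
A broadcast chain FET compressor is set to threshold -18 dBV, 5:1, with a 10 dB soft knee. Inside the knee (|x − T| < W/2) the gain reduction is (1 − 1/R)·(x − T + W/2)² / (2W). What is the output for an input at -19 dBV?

x − T + W/2 = -19 − (-18) + 5 = 4.
GR = (1 − 1/5) × 4² / 20 = 0.8 × 16 / 20 = 0.64 dB.
Output = -19 − 0.64 = -19.64 dBV.

-19.64 dBV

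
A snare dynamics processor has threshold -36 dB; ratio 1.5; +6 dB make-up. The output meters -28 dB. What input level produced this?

Stripping the +6 dB make-up gives -34 dB at the gain stage.
Post-compression overshoot = -34 − (-36) = 2 dB.
Undo the ratio: input overshoot = 2 × 1.5 = 3 dB, giving input = -33 dB.

-33 dB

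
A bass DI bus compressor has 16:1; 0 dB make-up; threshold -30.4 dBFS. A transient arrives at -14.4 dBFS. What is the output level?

-29.4 dBFS

Overshoot: -14.4 − (-30.4) = 16 dB.
At 16:1 the overshoot is divided by 16, leaving 1 dB above threshold.
So the level is -30.4 + 1 = -29.4 dBFS.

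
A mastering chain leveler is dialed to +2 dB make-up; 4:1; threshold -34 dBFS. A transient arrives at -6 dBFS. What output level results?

Overshoot: -6 − (-34) = 28 dB.
At 4:1 the overshoot is divided by 4, leaving 7 dB above threshold.
So the level is -34 + 7 = -27 dBFS; make-up adds 2 dB, giving -25 dBFS.

-25 dBFS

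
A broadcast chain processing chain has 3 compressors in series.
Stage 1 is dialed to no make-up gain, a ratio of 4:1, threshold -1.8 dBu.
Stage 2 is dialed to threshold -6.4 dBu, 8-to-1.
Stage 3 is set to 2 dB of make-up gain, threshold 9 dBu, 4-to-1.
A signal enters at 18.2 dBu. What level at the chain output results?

Stage 1: 20 dB above -1.8 dBu, reduced 4:1 to 5 dB above → 3.2 dBu.
Stage 2: 9.6 dB above -6.4 dBu, reduced 8:1 to 1.2 dB above → -5.2 dBu.
Stage 3: -5.2 dBu ≤ 9 dBu, so stage 3 doesn't engage; make-up brings it to -3.2 dBu.

-3.2 dBu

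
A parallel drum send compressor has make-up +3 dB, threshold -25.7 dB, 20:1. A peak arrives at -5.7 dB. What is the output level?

-5.7 dB sits 20 dB over threshold.
At 20:1 the overshoot is divided by 20, leaving 1 dB above threshold.
Output = -25.7 + 1 = -24.7 dB; make-up adds 3 dB, giving -21.7 dB.

-21.7 dB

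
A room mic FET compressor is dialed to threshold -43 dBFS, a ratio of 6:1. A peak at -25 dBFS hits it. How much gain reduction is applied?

-25 dBFS exceeds the threshold by 18 dB.
At 6:1, output sits 18/6 = 3 dB above threshold.
So the signal is attenuated by 18 − 3 = 15 dB.

15 dB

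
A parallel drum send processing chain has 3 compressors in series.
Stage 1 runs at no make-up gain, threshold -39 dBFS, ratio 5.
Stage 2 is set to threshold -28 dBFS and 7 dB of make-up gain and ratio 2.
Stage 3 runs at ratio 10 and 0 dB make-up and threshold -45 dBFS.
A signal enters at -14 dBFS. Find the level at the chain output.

-43.2 dBFS

Stage 1: overshoot 25 dB → 25/5 = 5 dB → -34 dBFS.
Stage 2: -34 dBFS ≤ -28 dBFS, so stage 2 doesn't engage; make-up brings it to -27 dBFS.
Stage 3: -27 dBFS is 18 dB over -45 dBFS; at 10:1 that becomes 1.8 dB over, giving -43.2 dBFS.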